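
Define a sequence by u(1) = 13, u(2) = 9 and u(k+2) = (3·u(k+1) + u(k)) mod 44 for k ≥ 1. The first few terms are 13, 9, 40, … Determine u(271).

37

We have u(1) = 13; u(2) = 9; u(3) = 40; u(4) = 41; u(5) = 31; u(6) = 2; u(7) = 37; u(8) = 25; u(9) = 24; u(10) = 9; u(11) = 7; u(12) = 30; u(13) = 9; u(14) = 13; u(15) = 4; u(16) = 25; u(17) = 35; u(18) = 42; u(19) = 29; u(20) = 41; u(21) = 20; u(22) = 13; u(23) = 15; u(24) = 14; u(25) = 13; u(26) = 9.
The sequence repeats with period 24.
So u(271) = u(1 + ((271-1) mod 24)) = u(7) = 37.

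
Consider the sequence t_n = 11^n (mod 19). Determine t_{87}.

1

Computing terms: t_0 = 1,  t_1 = 11,  t_2 = 7,  t_3 = 1.
Since t_3 = t_0 = 1, the sequence is periodic with period 3.
So t_{87} = t_{0 + ((87-0) mod 3)} = t_0 = 1.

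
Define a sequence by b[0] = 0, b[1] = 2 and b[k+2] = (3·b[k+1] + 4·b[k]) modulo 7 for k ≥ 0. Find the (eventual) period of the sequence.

Listing terms: b[0] = 0; b[1] = 2; b[2] = 6; b[3] = 5; b[4] = 4; b[5] = 4; b[6] = 0; b[7] = 2.
Since (b[6], b[7]) = (b[0], b[1]) = (0, 2) (two consecutive terms determine the rest), the sequence is periodic with period 6.

6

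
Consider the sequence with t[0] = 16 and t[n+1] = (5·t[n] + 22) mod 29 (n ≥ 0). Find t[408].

10

Computing terms: t[0] = 16,  t[1] = 15,  t[2] = 10,  t[3] = 14,  t[4] = 5,  t[5] = 18,  t[6] = 25,  t[7] = 2,  t[8] = 3,  t[9] = 8,  t[10] = 4,  t[11] = 13,  t[12] = 0,  t[13] = 22,  t[14] = 16.
Since t[14] = t[0] = 16, the sequence is periodic with period 14.
So t[408] = t[0 + ((408-0) mod 14)] = t[2] = 10.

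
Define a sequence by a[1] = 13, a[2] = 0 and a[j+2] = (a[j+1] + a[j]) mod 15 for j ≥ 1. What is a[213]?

2

a[1] = 13, a[2] = 0, a[3] = 13, a[4] = 13, a[5] = 11, a[6] = 9, a[7] = 5, a[8] = 14, a[9] = 4, a[10] = 3, a[11] = 7, a[12] = 10, a[13] = 2, a[14] = 12, a[15] = 14, a[16] = 11, a[17] = 10, a[18] = 6, a[19] = 1, a[20] = 7, a[21] = 8, a[22] = 0, a[23] = 8, a[24] = 8, a[25] = 1, a[26] = 9, a[27] = 10, a[28] = 4, a[29] = 14, a[30] = 3, a[31] = 2, a[32] = 5, a[33] = 7, a[34] = 12, a[35] = 4, a[36] = 1, a[37] = 5, a[38] = 6, a[39] = 11, a[40] = 2, a[41] = 13, a[42] = 0.
The sequence repeats with period 40.
(213 - 1) mod 40 = 12, so a[213] = a[13] = 2.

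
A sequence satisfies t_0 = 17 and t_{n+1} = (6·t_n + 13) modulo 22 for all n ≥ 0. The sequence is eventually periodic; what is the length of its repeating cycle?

t_0 = 17, t_1 = 5, t_2 = 21, t_3 = 7, t_4 = 11, t_5 = 13, t_6 = 3, t_7 = 9, t_8 = 1, t_9 = 19, t_{10} = 17.
Since t_{10} = t_0 = 17, the sequence is periodic with period 10.

10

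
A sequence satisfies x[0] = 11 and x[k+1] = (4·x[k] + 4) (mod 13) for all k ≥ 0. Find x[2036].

1

x[0] = 11; x[1] = 9; x[2] = 1; x[3] = 8; x[4] = 10; x[5] = 5; x[6] = 11.
The sequence repeats with period 6.
(2036 - 0) mod 6 = 2, so x[2036] = x[2] = 1.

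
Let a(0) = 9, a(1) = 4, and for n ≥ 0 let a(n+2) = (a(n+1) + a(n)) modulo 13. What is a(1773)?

Listing terms: a(0) = 9; a(1) = 4; a(2) = 0; a(3) = 4; a(4) = 4; a(5) = 8; a(6) = 12; a(7) = 7; a(8) = 6; a(9) = 0; a(10) = 6; a(11) = 6; a(12) = 12; a(13) = 5; a(14) = 4; a(15) = 9; a(16) = 0; a(17) = 9; a(18) = 9; a(19) = 5; a(20) = 1; a(21) = 6; a(22) = 7; a(23) = 0; a(24) = 7; a(25) = 7; a(26) = 1; a(27) = 8; a(28) = 9; a(29) = 4.
Since (a(28), a(29)) = (a(0), a(1)) = (9, 4) (two consecutive terms determine the rest), the sequence is periodic with period 28.
So a(1773) = a(0 + ((1773-0) mod 28)) = a(9) = 0.

0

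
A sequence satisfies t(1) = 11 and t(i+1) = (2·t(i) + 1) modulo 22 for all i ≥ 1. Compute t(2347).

19

Computing terms: t(1) = 11, t(2) = 1, t(3) = 3, t(4) = 7, t(5) = 15, t(6) = 9, t(7) = 19, t(8) = 17, t(9) = 13, t(10) = 5, t(11) = 11.
The sequence repeats with period 10.
(2347 - 1) mod 10 = 6, so t(2347) = t(7) = 19.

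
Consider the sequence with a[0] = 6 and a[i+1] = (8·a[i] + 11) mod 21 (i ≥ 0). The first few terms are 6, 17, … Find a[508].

15

a[0] = 6; a[1] = 17; a[2] = 0; a[3] = 11; a[4] = 15; a[5] = 5; a[6] = 9; a[7] = 20; a[8] = 3; a[9] = 14; a[10] = 18; a[11] = 8; a[12] = 12; a[13] = 2; a[14] = 6.
The sequence repeats with period 14.
(508 - 0) mod 14 = 4, so a[508] = a[4] = 15.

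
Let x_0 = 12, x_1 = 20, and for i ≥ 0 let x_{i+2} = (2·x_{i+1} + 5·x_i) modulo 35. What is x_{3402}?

Computing terms: x_0 = 12; x_1 = 20; x_2 = 30; x_3 = 20; x_4 = 15; x_5 = 25; x_6 = 20; x_7 = 25; x_8 = 10; x_9 = 5; x_{10} = 25; x_{11} = 5; x_{12} = 30; x_{13} = 15; x_{14} = 5; x_{15} = 15; x_{16} = 20; x_{17} = 10; x_{18} = 15; x_{19} = 10; x_{20} = 25; x_{21} = 30; x_{22} = 10; x_{23} = 30; x_{24} = 5; x_{25} = 20; x_{26} = 30.
Since (x_{25}, x_{26}) = (x_1, x_2) = (20, 30) (two consecutive terms determine the rest), the sequence is eventually periodic: after a pre-period of length 1 it cycles with period 24.
For i ≥ 1, x_i depends only on (i - 1) mod 24. (3402 - 1) mod 24 = 17, so x_{3402} = x_{18} = 15.

15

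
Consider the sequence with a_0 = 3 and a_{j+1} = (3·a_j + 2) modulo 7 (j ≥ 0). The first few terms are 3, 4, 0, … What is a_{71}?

5

Listing terms: a_0 = 3, a_1 = 4, a_2 = 0, a_3 = 2, a_4 = 1, a_5 = 5, a_6 = 3.
The sequence repeats with period 6.
So a_{71} = a_{0 + ((71-0) mod 6)} = a_5 = 5.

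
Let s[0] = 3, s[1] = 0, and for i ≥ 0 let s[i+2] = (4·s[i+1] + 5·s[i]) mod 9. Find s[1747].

0

Listing terms: s[0] = 3, s[1] = 0, s[2] = 6, s[3] = 6, s[4] = 0, s[5] = 3, s[6] = 3, s[7] = 0.
The sequence repeats with period 6.
(1747 - 0) mod 6 = 1, so s[1747] = s[1] = 0.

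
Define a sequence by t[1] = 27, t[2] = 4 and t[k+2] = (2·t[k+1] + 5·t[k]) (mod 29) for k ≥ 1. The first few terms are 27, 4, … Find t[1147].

21

Listing terms: t[1] = 27; t[2] = 4; t[3] = 27; t[4] = 16; t[5] = 22; t[6] = 8; t[7] = 10; t[8] = 2; t[9] = 25; t[10] = 2; t[11] = 13; t[12] = 7; t[13] = 21; t[14] = 19; t[15] = 27; t[16] = 4.
Since (t[15], t[16]) = (t[1], t[2]) = (27, 4) (two consecutive terms determine the rest), the sequence is periodic with period 14.
(1147 - 1) mod 14 = 12, so t[1147] = t[13] = 21.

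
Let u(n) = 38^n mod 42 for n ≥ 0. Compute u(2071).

38

u(0) = 1; u(1) = 38; u(2) = 16; u(3) = 20; u(4) = 4; u(5) = 26; u(6) = 22; u(7) = 38.
Since u(7) = u(1) = 38, the sequence is eventually periodic: after a pre-period of length 1 it cycles with period 6.
For n ≥ 1, u(n) depends only on (n - 1) mod 6. (2071 - 1) mod 6 = 0, so u(2071) = u(1) = 38.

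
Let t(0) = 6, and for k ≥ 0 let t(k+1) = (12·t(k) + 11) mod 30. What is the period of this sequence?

4

t(0) = 6,  t(1) = 23,  t(2) = 17,  t(3) = 5,  t(4) = 11,  t(5) = 23.
Since t(5) = t(1) = 23, the sequence is eventually periodic: after a pre-period of length 1 it cycles with period 4.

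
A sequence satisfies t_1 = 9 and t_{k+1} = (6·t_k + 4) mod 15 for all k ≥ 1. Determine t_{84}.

1

t_1 = 9; t_2 = 13; t_3 = 7; t_4 = 1; t_5 = 10; t_6 = 4; t_7 = 13.
Since t_7 = t_2 = 13, the sequence is eventually periodic: after a pre-period of length 1 it cycles with period 5.
For k ≥ 2, t_k depends only on (k - 2) mod 5. (84 - 2) mod 5 = 2, so t_{84} = t_4 = 1.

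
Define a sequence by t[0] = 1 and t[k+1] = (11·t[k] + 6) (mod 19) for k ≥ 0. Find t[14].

t[0] = 1,  t[1] = 17,  t[2] = 3,  t[3] = 1.
The sequence repeats with period 3.
So t[14] = t[0 + ((14-0) mod 3)] = t[2] = 3.

3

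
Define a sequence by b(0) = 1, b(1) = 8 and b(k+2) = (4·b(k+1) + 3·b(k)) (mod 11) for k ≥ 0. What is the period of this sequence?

Computing terms: b(0) = 1, b(1) = 8, b(2) = 2, b(3) = 10, b(4) = 2, b(5) = 5, b(6) = 4, b(7) = 9, b(8) = 4, b(9) = 10, b(10) = 8, b(11) = 7, b(12) = 8, b(13) = 9, b(14) = 5, b(15) = 3, b(16) = 5, b(17) = 7, b(18) = 10, b(19) = 6, b(20) = 10, b(21) = 3, b(22) = 9, b(23) = 1, b(24) = 9, b(25) = 6, b(26) = 7, b(27) = 2, b(28) = 7, b(29) = 1, b(30) = 3, b(31) = 4, b(32) = 3, b(33) = 2, b(34) = 6, b(35) = 8, b(36) = 6, b(37) = 4, b(38) = 1, b(39) = 5, b(40) = 1, b(41) = 8.
Since (b(40), b(41)) = (b(0), b(1)) = (1, 8) (two consecutive terms determine the rest), the sequence is periodic with period 40.

40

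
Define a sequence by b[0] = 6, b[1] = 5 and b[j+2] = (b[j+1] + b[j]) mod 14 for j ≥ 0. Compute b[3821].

13

Computing terms: b[0] = 6, b[1] = 5, b[2] = 11, b[3] = 2, b[4] = 13, b[5] = 1, b[6] = 0, b[7] = 1, b[8] = 1, b[9] = 2, b[10] = 3, b[11] = 5, b[12] = 8, b[13] = 13, b[14] = 7, b[15] = 6, b[16] = 13, b[17] = 5, b[18] = 4, b[19] = 9, b[20] = 13, b[21] = 8, b[22] = 7, b[23] = 1, b[24] = 8, b[25] = 9, b[26] = 3, b[27] = 12, b[28] = 1, b[29] = 13, b[30] = 0, b[31] = 13, b[32] = 13, b[33] = 12, b[34] = 11, b[35] = 9, b[36] = 6, b[37] = 1, b[38] = 7, b[39] = 8, b[40] = 1, b[41] = 9, b[42] = 10, b[43] = 5, b[44] = 1, b[45] = 6, b[46] = 7, b[47] = 13, b[48] = 6, b[49] = 5.
The sequence repeats with period 48.
(3821 - 0) mod 48 = 29, so b[3821] = b[29] = 13.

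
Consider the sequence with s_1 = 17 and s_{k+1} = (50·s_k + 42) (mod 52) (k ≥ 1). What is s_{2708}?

46

s_1 = 17, s_2 = 8, s_3 = 26, s_4 = 42, s_5 = 10, s_6 = 22, s_7 = 50, s_8 = 46, s_9 = 2, s_{10} = 38, s_{11} = 18, s_{12} = 6, s_{13} = 30, s_{14} = 34, s_{15} = 26.
Since s_{15} = s_3 = 26, the sequence is eventually periodic: after a pre-period of length 2 it cycles with period 12.
For k ≥ 3, s_k depends only on (k - 3) mod 12. (2708 - 3) mod 12 = 5, so s_{2708} = s_8 = 46.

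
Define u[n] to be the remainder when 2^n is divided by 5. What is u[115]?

Listing terms: u[1] = 2; u[2] = 4; u[3] = 3; u[4] = 1; u[5] = 2.
The sequence repeats with period 4.
So u[115] = u[1 + ((115-1) mod 4)] = u[3] = 3.

3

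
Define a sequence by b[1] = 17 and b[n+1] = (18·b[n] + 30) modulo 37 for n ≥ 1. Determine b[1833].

Computing terms: b[1] = 17,  b[2] = 3,  b[3] = 10,  b[4] = 25,  b[5] = 36,  b[6] = 12,  b[7] = 24,  b[8] = 18,  b[9] = 21,  b[10] = 1,  b[11] = 11,  b[12] = 6,  b[13] = 27,  b[14] = 35,  b[15] = 31,  b[16] = 33,  b[17] = 32,  b[18] = 14,  b[19] = 23,  b[20] = 0,  b[21] = 30,  b[22] = 15,  b[23] = 4,  b[24] = 28,  b[25] = 16,  b[26] = 22,  b[27] = 19,  b[28] = 2,  b[29] = 29,  b[30] = 34,  b[31] = 13,  b[32] = 5,  b[33] = 9,  b[34] = 7,  b[35] = 8,  b[36] = 26,  b[37] = 17.
The sequence repeats with period 36.
So b[1833] = b[1 + ((1833-1) mod 36)] = b[33] = 9.

9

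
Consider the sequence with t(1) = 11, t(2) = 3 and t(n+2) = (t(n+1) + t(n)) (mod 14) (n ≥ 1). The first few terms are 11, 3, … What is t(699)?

0

We have t(1) = 11, t(2) = 3, t(3) = 0, t(4) = 3, t(5) = 3, t(6) = 6, t(7) = 9, t(8) = 1, t(9) = 10, t(10) = 11, t(11) = 7, t(12) = 4, t(13) = 11, t(14) = 1, t(15) = 12, t(16) = 13, t(17) = 11, t(18) = 10, t(19) = 7, t(20) = 3, t(21) = 10, t(22) = 13, t(23) = 9, t(24) = 8, t(25) = 3, t(26) = 11, t(27) = 0, t(28) = 11, t(29) = 11, t(30) = 8, t(31) = 5, t(32) = 13, t(33) = 4, t(34) = 3, t(35) = 7, t(36) = 10, t(37) = 3, t(38) = 13, t(39) = 2, t(40) = 1, t(41) = 3, t(42) = 4, t(43) = 7, t(44) = 11, t(45) = 4, t(46) = 1, t(47) = 5, t(48) = 6, t(49) = 11, t(50) = 3.
The sequence repeats with period 48.
So t(699) = t(1 + ((699-1) mod 48)) = t(27) = 0.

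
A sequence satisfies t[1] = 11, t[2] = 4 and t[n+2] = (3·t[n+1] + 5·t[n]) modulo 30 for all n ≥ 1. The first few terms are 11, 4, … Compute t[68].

Computing terms: t[1] = 11, t[2] = 4, t[3] = 7, t[4] = 11, t[5] = 8, t[6] = 19, t[7] = 7, t[8] = 26, t[9] = 23, t[10] = 19, t[11] = 22, t[12] = 11, t[13] = 23, t[14] = 4, t[15] = 7.
Since (t[14], t[15]) = (t[2], t[3]) = (4, 7) (two consecutive terms determine the rest), the sequence is eventually periodic: after a pre-period of length 1 it cycles with period 12.
For n ≥ 2, t[n] depends only on (n - 2) mod 12. (68 - 2) mod 12 = 6, so t[68] = t[8] = 26.

26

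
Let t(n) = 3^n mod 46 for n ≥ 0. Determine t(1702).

29

Computing terms: t(0) = 1,  t(1) = 3,  t(2) = 9,  t(3) = 27,  t(4) = 35,  t(5) = 13,  t(6) = 39,  t(7) = 25,  t(8) = 29,  t(9) = 41,  t(10) = 31,  t(11) = 1.
Since t(11) = t(0) = 1, the sequence is periodic with period 11.
(1702 - 0) mod 11 = 8, so t(1702) = t(8) = 29.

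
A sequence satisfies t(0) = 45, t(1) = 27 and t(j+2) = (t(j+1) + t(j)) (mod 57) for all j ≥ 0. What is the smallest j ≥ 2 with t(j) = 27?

7

We have t(0) = 45; t(1) = 27; t(2) = 15; t(3) = 42; t(4) = 0; t(5) = 42; t(6) = 42; t(7) = 27; t(8) = 12; t(9) = 39; t(10) = 51; t(11) = 33; t(12) = 27; t(13) = 3; t(14) = 30; t(15) = 33; t(16) = 6; t(17) = 39; t(18) = 45; t(19) = 27.
Since (t(18), t(19)) = (t(0), t(1)) = (45, 27) (two consecutive terms determine the rest), the sequence is periodic with period 18.
The value 27 first appears (with j ≥ 2) at t(7).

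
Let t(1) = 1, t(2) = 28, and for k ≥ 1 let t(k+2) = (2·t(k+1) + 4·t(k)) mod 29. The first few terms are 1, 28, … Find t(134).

Computing terms: t(1) = 1, t(2) = 28, t(3) = 2, t(4) = 0, t(5) = 8, t(6) = 16, t(7) = 6, t(8) = 18, t(9) = 2, t(10) = 18, t(11) = 15, t(12) = 15, t(13) = 3, t(14) = 8, t(15) = 28, t(16) = 1, t(17) = 27, t(18) = 0, t(19) = 21, t(20) = 13, t(21) = 23, t(22) = 11, t(23) = 27, t(24) = 11, t(25) = 14, t(26) = 14, t(27) = 26, t(28) = 21, t(29) = 1, t(30) = 28.
Since (t(29), t(30)) = (t(1), t(2)) = (1, 28) (two consecutive terms determine the rest), the sequence is periodic with period 28.
So t(134) = t(1 + ((134-1) mod 28)) = t(22) = 11.

11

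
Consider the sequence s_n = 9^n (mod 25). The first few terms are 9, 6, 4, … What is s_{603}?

4

s_1 = 9,  s_2 = 6,  s_3 = 4,  s_4 = 11,  s_5 = 24,  s_6 = 16,  s_7 = 19,  s_8 = 21,  s_9 = 14,  s_{10} = 1,  s_{11} = 9.
The sequence repeats with period 10.
So s_{603} = s_{1 + ((603-1) mod 10)} = s_3 = 4.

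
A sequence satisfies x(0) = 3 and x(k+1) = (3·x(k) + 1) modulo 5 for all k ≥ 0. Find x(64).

3

x(0) = 3; x(1) = 0; x(2) = 1; x(3) = 4; x(4) = 3.
Since x(4) = x(0) = 3, the sequence is periodic with period 4.
(64 - 0) mod 4 = 0, so x(64) = x(0) = 3.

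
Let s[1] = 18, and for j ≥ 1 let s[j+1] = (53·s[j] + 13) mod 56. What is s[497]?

s[1] = 18, s[2] = 15, s[3] = 24, s[4] = 53, s[5] = 22, s[6] = 3, s[7] = 4, s[8] = 1, s[9] = 10, s[10] = 39, s[11] = 8, s[12] = 45, s[13] = 46, s[14] = 43, s[15] = 52, s[16] = 25, s[17] = 50, s[18] = 31, s[19] = 32, s[20] = 29, s[21] = 38, s[22] = 11, s[23] = 36, s[24] = 17, s[25] = 18.
The sequence repeats with period 24.
So s[497] = s[1 + ((497-1) mod 24)] = s[17] = 50.

50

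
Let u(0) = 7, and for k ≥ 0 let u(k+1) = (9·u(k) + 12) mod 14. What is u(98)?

1

u(0) = 7; u(1) = 5; u(2) = 1; u(3) = 7.
Since u(3) = u(0) = 7, the sequence is periodic with period 3.
(98 - 0) mod 3 = 2, so u(98) = u(2) = 1.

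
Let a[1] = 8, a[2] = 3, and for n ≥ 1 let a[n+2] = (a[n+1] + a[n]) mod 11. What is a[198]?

Computing terms: a[1] = 8, a[2] = 3, a[3] = 0, a[4] = 3, a[5] = 3, a[6] = 6, a[7] = 9, a[8] = 4, a[9] = 2, a[10] = 6, a[11] = 8, a[12] = 3.
Since (a[11], a[12]) = (a[1], a[2]) = (8, 3) (two consecutive terms determine the rest), the sequence is periodic with period 10.
(198 - 1) mod 10 = 7, so a[198] = a[8] = 4.

4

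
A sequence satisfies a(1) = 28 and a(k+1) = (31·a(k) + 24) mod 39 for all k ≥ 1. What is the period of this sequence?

4

Computing terms: a(1) = 28; a(2) = 34; a(3) = 25; a(4) = 19; a(5) = 28.
Since a(5) = a(1) = 28, the sequence is periodic with period 4.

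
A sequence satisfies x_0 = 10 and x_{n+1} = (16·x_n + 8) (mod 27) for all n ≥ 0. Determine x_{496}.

24

We have x_0 = 10, x_1 = 6, x_2 = 23, x_3 = 25, x_4 = 3, x_5 = 2, x_6 = 13, x_7 = 0, x_8 = 8, x_9 = 1, x_{10} = 24, x_{11} = 14, x_{12} = 16, x_{13} = 21, x_{14} = 20, x_{15} = 4, x_{16} = 18, x_{17} = 26, x_{18} = 19, x_{19} = 15, x_{20} = 5, x_{21} = 7, x_{22} = 12, x_{23} = 11, x_{24} = 22, x_{25} = 9, x_{26} = 17, x_{27} = 10.
The sequence repeats with period 27.
(496 - 0) mod 27 = 10, so x_{496} = x_{10} = 24.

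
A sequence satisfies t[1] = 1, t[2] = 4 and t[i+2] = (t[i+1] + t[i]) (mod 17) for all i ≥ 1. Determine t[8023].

Listing terms: t[1] = 1,  t[2] = 4,  t[3] = 5,  t[4] = 9,  t[5] = 14,  t[6] = 6,  t[7] = 3,  t[8] = 9,  t[9] = 12,  t[10] = 4,  t[11] = 16,  t[12] = 3,  t[13] = 2,  t[14] = 5,  t[15] = 7,  t[16] = 12,  t[17] = 2,  t[18] = 14,  t[19] = 16,  t[20] = 13,  t[21] = 12,  t[22] = 8,  t[23] = 3,  t[24] = 11,  t[25] = 14,  t[26] = 8,  t[27] = 5,  t[28] = 13,  t[29] = 1,  t[30] = 14,  t[31] = 15,  t[32] = 12,  t[33] = 10,  t[34] = 5,  t[35] = 15,  t[36] = 3,  t[37] = 1,  t[38] = 4.
Since (t[37], t[38]) = (t[1], t[2]) = (1, 4) (two consecutive terms determine the rest), the sequence is periodic with period 36.
So t[8023] = t[1 + ((8023-1) mod 36)] = t[31] = 15.

15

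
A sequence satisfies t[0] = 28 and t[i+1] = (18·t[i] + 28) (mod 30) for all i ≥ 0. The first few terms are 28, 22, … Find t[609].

Listing terms: t[0] = 28,  t[1] = 22,  t[2] = 4,  t[3] = 10,  t[4] = 28.
The sequence repeats with period 4.
(609 - 0) mod 4 = 1, so t[609] = t[1] = 22.

22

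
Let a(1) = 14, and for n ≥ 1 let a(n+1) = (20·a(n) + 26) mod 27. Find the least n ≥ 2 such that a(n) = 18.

14

Computing terms: a(1) = 14; a(2) = 9; a(3) = 17; a(4) = 15; a(5) = 2; a(6) = 12; a(7) = 23; a(8) = 0; a(9) = 26; a(10) = 6; a(11) = 11; a(12) = 3; a(13) = 5; a(14) = 18; a(15) = 8; a(16) = 24; a(17) = 20; a(18) = 21; a(19) = 14.
The sequence repeats with period 18.
The value 18 first appears (with n ≥ 2) at a(14).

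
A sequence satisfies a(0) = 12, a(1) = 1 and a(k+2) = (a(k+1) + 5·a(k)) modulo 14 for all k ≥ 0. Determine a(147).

12

Listing terms: a(0) = 12,  a(1) = 1,  a(2) = 5,  a(3) = 10,  a(4) = 7,  a(5) = 1,  a(6) = 8,  a(7) = 13,  a(8) = 11,  a(9) = 6,  a(10) = 5,  a(11) = 7,  a(12) = 4,  a(13) = 11,  a(14) = 3,  a(15) = 2,  a(16) = 3,  a(17) = 13,  a(18) = 0,  a(19) = 9,  a(20) = 9,  a(21) = 12,  a(22) = 1.
Since (a(21), a(22)) = (a(0), a(1)) = (12, 1) (two consecutive terms determine the rest), the sequence is periodic with period 21.
So a(147) = a(0 + ((147-0) mod 21)) = a(0) = 12.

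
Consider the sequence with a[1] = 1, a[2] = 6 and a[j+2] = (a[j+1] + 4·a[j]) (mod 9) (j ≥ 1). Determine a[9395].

Listing terms: a[1] = 1, a[2] = 6, a[3] = 1, a[4] = 7, a[5] = 2, a[6] = 3, a[7] = 2, a[8] = 5, a[9] = 4, a[10] = 6, a[11] = 4, a[12] = 1, a[13] = 8, a[14] = 3, a[15] = 8, a[16] = 2, a[17] = 7, a[18] = 6, a[19] = 7, a[20] = 4, a[21] = 5, a[22] = 3, a[23] = 5, a[24] = 8, a[25] = 1, a[26] = 6.
Since (a[25], a[26]) = (a[1], a[2]) = (1, 6) (two consecutive terms determine the rest), the sequence is periodic with period 24.
(9395 - 1) mod 24 = 10, so a[9395] = a[11] = 4.

4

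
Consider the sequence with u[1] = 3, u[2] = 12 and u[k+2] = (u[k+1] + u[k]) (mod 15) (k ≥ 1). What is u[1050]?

Listing terms: u[1] = 3; u[2] = 12; u[3] = 0; u[4] = 12; u[5] = 12; u[6] = 9; u[7] = 6; u[8] = 0; u[9] = 6; u[10] = 6; u[11] = 12; u[12] = 3; u[13] = 0; u[14] = 3; u[15] = 3; u[16] = 6; u[17] = 9; u[18] = 0; u[19] = 9; u[20] = 9; u[21] = 3; u[22] = 12.
Since (u[21], u[22]) = (u[1], u[2]) = (3, 12) (two consecutive terms determine the rest), the sequence is periodic with period 20.
(1050 - 1) mod 20 = 9, so u[1050] = u[10] = 6.

6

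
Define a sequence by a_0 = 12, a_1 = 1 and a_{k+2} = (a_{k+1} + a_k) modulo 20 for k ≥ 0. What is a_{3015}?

14

a_0 = 12; a_1 = 1; a_2 = 13; a_3 = 14; a_4 = 7; a_5 = 1; a_6 = 8; a_7 = 9; a_8 = 17; a_9 = 6; a_{10} = 3; a_{11} = 9; a_{12} = 12; a_{13} = 1.
Since (a_{12}, a_{13}) = (a_0, a_1) = (12, 1) (two consecutive terms determine the rest), the sequence is periodic with period 12.
(3015 - 0) mod 12 = 3, so a_{3015} = a_3 = 14.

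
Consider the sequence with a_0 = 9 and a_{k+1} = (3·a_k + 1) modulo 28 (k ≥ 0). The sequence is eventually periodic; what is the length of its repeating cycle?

6

Listing terms: a_0 = 9; a_1 = 0; a_2 = 1; a_3 = 4; a_4 = 13; a_5 = 12; a_6 = 9.
Since a_6 = a_0 = 9, the sequence is periodic with period 6.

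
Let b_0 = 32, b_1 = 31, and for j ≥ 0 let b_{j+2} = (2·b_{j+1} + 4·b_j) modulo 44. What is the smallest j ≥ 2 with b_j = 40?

7

We have b_0 = 32,  b_1 = 31,  b_2 = 14,  b_3 = 20,  b_4 = 8,  b_5 = 8,  b_6 = 4,  b_7 = 40,  b_8 = 8,  b_9 = 0,  b_{10} = 32,  b_{11} = 20,  b_{12} = 36,  b_{13} = 20,  b_{14} = 8.
Since (b_{13}, b_{14}) = (b_3, b_4) = (20, 8) (two consecutive terms determine the rest), the sequence is eventually periodic: after a pre-period of length 3 it cycles with period 10.
The value 40 first appears (with j ≥ 2) at b_7.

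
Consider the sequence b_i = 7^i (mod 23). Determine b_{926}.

Listing terms: b_1 = 7,  b_2 = 3,  b_3 = 21,  b_4 = 9,  b_5 = 17,  b_6 = 4,  b_7 = 5,  b_8 = 12,  b_9 = 15,  b_{10} = 13,  b_{11} = 22,  b_{12} = 16,  b_{13} = 20,  b_{14} = 2,  b_{15} = 14,  b_{16} = 6,  b_{17} = 19,  b_{18} = 18,  b_{19} = 11,  b_{20} = 8,  b_{21} = 10,  b_{22} = 1,  b_{23} = 7.
The sequence repeats with period 22.
So b_{926} = b_{1 + ((926-1) mod 22)} = b_2 = 3.

3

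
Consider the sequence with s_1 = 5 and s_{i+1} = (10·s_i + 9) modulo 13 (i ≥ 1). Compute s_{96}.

s_1 = 5, s_2 = 7, s_3 = 1, s_4 = 6, s_5 = 4, s_6 = 10, s_7 = 5.
The sequence repeats with period 6.
So s_{96} = s_{1 + ((96-1) mod 6)} = s_6 = 10.

10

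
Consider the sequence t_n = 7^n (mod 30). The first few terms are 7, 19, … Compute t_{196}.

Computing terms: t_1 = 7; t_2 = 19; t_3 = 13; t_4 = 1; t_5 = 7.
Since t_5 = t_1 = 7, the sequence is periodic with period 4.
(196 - 1) mod 4 = 3, so t_{196} = t_4 = 1.

1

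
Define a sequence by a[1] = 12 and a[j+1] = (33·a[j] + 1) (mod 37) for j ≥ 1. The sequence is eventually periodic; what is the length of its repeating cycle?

Computing terms: a[1] = 12, a[2] = 27, a[3] = 4, a[4] = 22, a[5] = 24, a[6] = 16, a[7] = 11, a[8] = 31, a[9] = 25, a[10] = 12.
Since a[10] = a[1] = 12, the sequence is periodic with period 9.

9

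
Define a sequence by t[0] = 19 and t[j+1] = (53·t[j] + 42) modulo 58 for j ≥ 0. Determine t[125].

t[0] = 19; t[1] = 5; t[2] = 17; t[3] = 15; t[4] = 25; t[5] = 33; t[6] = 51; t[7] = 19.
The sequence repeats with period 7.
So t[125] = t[0 + ((125-0) mod 7)] = t[6] = 51.

51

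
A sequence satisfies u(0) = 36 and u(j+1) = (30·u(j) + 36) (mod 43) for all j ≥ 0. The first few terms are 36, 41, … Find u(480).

14

u(0) = 36; u(1) = 41; u(2) = 19; u(3) = 4; u(4) = 27; u(5) = 29; u(6) = 3; u(7) = 40; u(8) = 32; u(9) = 7; u(10) = 31; u(11) = 20; u(12) = 34; u(13) = 24; u(14) = 25; u(15) = 12; u(16) = 9; u(17) = 5; u(18) = 14; u(19) = 26; u(20) = 42; u(21) = 6; u(22) = 1; u(23) = 23; u(24) = 38; u(25) = 15; u(26) = 13; u(27) = 39; u(28) = 2; u(29) = 10; u(30) = 35; u(31) = 11; u(32) = 22; u(33) = 8; u(34) = 18; u(35) = 17; u(36) = 30; u(37) = 33; u(38) = 37; u(39) = 28; u(40) = 16; u(41) = 0; u(42) = 36.
Since u(42) = u(0) = 36, the sequence is periodic with period 42.
So u(480) = u(0 + ((480-0) mod 42)) = u(18) = 14.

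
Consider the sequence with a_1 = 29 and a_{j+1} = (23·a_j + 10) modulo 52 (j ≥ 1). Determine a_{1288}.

41

Computing terms: a_1 = 29,  a_2 = 1,  a_3 = 33,  a_4 = 41,  a_5 = 17,  a_6 = 37,  a_7 = 29.
Since a_7 = a_1 = 29, the sequence is periodic with period 6.
So a_{1288} = a_{1 + ((1288-1) mod 6)} = a_4 = 41.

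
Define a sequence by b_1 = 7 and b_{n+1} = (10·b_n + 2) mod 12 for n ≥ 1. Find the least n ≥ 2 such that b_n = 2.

Computing terms: b_1 = 7; b_2 = 0; b_3 = 2; b_4 = 10; b_5 = 6; b_6 = 2.
Since b_6 = b_3 = 2, the sequence is eventually periodic: after a pre-period of length 2 it cycles with period 3.
The value 2 first appears (with n ≥ 2) at b_3.

3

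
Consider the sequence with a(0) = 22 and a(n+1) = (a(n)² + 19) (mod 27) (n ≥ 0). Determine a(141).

5

We have a(0) = 22,  a(1) = 17,  a(2) = 11,  a(3) = 5,  a(4) = 17.
Since a(4) = a(1) = 17, the sequence is eventually periodic: after a pre-period of length 1 it cycles with period 3.
For n ≥ 1, a(n) depends only on (n - 1) mod 3. (141 - 1) mod 3 = 2, so a(141) = a(3) = 5.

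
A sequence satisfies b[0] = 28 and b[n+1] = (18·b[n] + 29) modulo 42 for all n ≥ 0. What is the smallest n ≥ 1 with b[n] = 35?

3

Listing terms: b[0] = 28, b[1] = 29, b[2] = 5, b[3] = 35, b[4] = 29.
Since b[4] = b[1] = 29, the sequence is eventually periodic: after a pre-period of length 1 it cycles with period 3.
The value 35 first appears (with n ≥ 1) at b[3].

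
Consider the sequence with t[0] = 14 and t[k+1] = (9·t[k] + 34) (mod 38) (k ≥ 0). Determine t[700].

26

Computing terms: t[0] = 14, t[1] = 8, t[2] = 30, t[3] = 0, t[4] = 34, t[5] = 36, t[6] = 16, t[7] = 26, t[8] = 2, t[9] = 14.
The sequence repeats with period 9.
So t[700] = t[0 + ((700-0) mod 9)] = t[7] = 26.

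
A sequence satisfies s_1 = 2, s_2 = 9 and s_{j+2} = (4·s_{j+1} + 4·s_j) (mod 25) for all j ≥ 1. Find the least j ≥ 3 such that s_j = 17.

13

Listing terms: s_1 = 2; s_2 = 9; s_3 = 19; s_4 = 12; s_5 = 24; s_6 = 19; s_7 = 22; s_8 = 14; s_9 = 19; s_{10} = 7; s_{11} = 4; s_{12} = 19; s_{13} = 17; s_{14} = 19; s_{15} = 19; s_{16} = 2; s_{17} = 9.
Since (s_{16}, s_{17}) = (s_1, s_2) = (2, 9) (two consecutive terms determine the rest), the sequence is periodic with period 15.
The value 17 first appears (with j ≥ 3) at s_{13}.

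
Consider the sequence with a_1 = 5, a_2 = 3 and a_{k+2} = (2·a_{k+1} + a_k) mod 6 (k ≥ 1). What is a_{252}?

1

We have a_1 = 5,  a_2 = 3,  a_3 = 5,  a_4 = 1,  a_5 = 1,  a_6 = 3,  a_7 = 1,  a_8 = 5,  a_9 = 5,  a_{10} = 3.
Since (a_9, a_{10}) = (a_1, a_2) = (5, 3) (two consecutive terms determine the rest), the sequence is periodic with period 8.
(252 - 1) mod 8 = 3, so a_{252} = a_4 = 1.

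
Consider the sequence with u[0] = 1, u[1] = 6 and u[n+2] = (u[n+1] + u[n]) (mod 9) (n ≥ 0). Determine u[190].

u[0] = 1,  u[1] = 6,  u[2] = 7,  u[3] = 4,  u[4] = 2,  u[5] = 6,  u[6] = 8,  u[7] = 5,  u[8] = 4,  u[9] = 0,  u[10] = 4,  u[11] = 4,  u[12] = 8,  u[13] = 3,  u[14] = 2,  u[15] = 5,  u[16] = 7,  u[17] = 3,  u[18] = 1,  u[19] = 4,  u[20] = 5,  u[21] = 0,  u[22] = 5,  u[23] = 5,  u[24] = 1,  u[25] = 6.
Since (u[24], u[25]) = (u[0], u[1]) = (1, 6) (two consecutive terms determine the rest), the sequence is periodic with period 24.
(190 - 0) mod 24 = 22, so u[190] = u[22] = 5.

5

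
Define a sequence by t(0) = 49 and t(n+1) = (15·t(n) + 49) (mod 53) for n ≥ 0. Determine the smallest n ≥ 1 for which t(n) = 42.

1

Computing terms: t(0) = 49,  t(1) = 42,  t(2) = 43,  t(3) = 5,  t(4) = 18,  t(5) = 1,  t(6) = 11,  t(7) = 2,  t(8) = 26,  t(9) = 15,  t(10) = 9,  t(11) = 25,  t(12) = 0,  t(13) = 49.
The sequence repeats with period 13.
The value 42 first appears (with n ≥ 1) at t(1).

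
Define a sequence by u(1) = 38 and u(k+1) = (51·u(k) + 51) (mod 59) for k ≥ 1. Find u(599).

4

u(1) = 38; u(2) = 42; u(3) = 10; u(4) = 30; u(5) = 47; u(6) = 29; u(7) = 55; u(8) = 24; u(9) = 36; u(10) = 58; u(11) = 0; u(12) = 51; u(13) = 56; u(14) = 16; u(15) = 41; u(16) = 18; u(17) = 25; u(18) = 28; u(19) = 4; u(20) = 19; u(21) = 17; u(22) = 33; u(23) = 23; u(24) = 44; u(25) = 53; u(26) = 40; u(27) = 26; u(28) = 20; u(29) = 9; u(30) = 38.
The sequence repeats with period 29.
(599 - 1) mod 29 = 18, so u(599) = u(19) = 4.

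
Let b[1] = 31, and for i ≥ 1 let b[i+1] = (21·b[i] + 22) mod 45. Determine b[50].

Computing terms: b[1] = 31; b[2] = 43; b[3] = 25; b[4] = 7; b[5] = 34; b[6] = 16; b[7] = 43.
Since b[7] = b[2] = 43, the sequence is eventually periodic: after a pre-period of length 1 it cycles with period 5.
For i ≥ 2, b[i] depends only on (i - 2) mod 5. (50 - 2) mod 5 = 3, so b[50] = b[5] = 34.

34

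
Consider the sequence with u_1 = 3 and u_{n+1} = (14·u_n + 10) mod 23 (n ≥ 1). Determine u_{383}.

Computing terms: u_1 = 3, u_2 = 6, u_3 = 2, u_4 = 15, u_5 = 13, u_6 = 8, u_7 = 7, u_8 = 16, u_9 = 4, u_{10} = 20, u_{11} = 14, u_{12} = 22, u_{13} = 19, u_{14} = 0, u_{15} = 10, u_{16} = 12, u_{17} = 17, u_{18} = 18, u_{19} = 9, u_{20} = 21, u_{21} = 5, u_{22} = 11, u_{23} = 3.
Since u_{23} = u_1 = 3, the sequence is periodic with period 22.
So u_{383} = u_{1 + ((383-1) mod 22)} = u_9 = 4.

4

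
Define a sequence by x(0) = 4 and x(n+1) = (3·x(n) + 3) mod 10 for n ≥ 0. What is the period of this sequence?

We have x(0) = 4; x(1) = 5; x(2) = 8; x(3) = 7; x(4) = 4.
The sequence repeats with period 4.

4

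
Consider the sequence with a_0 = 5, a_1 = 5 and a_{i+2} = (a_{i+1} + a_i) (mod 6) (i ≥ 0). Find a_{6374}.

We have a_0 = 5,  a_1 = 5,  a_2 = 4,  a_3 = 3,  a_4 = 1,  a_5 = 4,  a_6 = 5,  a_7 = 3,  a_8 = 2,  a_9 = 5,  a_{10} = 1,  a_{11} = 0,  a_{12} = 1,  a_{13} = 1,  a_{14} = 2,  a_{15} = 3,  a_{16} = 5,  a_{17} = 2,  a_{18} = 1,  a_{19} = 3,  a_{20} = 4,  a_{21} = 1,  a_{22} = 5,  a_{23} = 0,  a_{24} = 5,  a_{25} = 5.
The sequence repeats with period 24.
(6374 - 0) mod 24 = 14, so a_{6374} = a_{14} = 2.

2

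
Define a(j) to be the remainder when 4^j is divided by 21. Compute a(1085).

16

We have a(1) = 4,  a(2) = 16,  a(3) = 1,  a(4) = 4.
The sequence repeats with period 3.
(1085 - 1) mod 3 = 1, so a(1085) = a(2) = 16.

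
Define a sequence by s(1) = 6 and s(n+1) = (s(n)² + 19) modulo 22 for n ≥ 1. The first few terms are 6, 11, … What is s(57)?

8

We have s(1) = 6,  s(2) = 11,  s(3) = 8,  s(4) = 17,  s(5) = 0,  s(6) = 19,  s(7) = 6.
Since s(7) = s(1) = 6, the sequence is periodic with period 6.
So s(57) = s(1 + ((57-1) mod 6)) = s(3) = 8.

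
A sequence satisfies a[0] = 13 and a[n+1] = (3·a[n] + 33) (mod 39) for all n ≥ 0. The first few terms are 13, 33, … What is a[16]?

33

We have a[0] = 13; a[1] = 33; a[2] = 15; a[3] = 0; a[4] = 33.
Since a[4] = a[1] = 33, the sequence is eventually periodic: after a pre-period of length 1 it cycles with period 3.
For n ≥ 1, a[n] depends only on (n - 1) mod 3. (16 - 1) mod 3 = 0, so a[16] = a[1] = 33.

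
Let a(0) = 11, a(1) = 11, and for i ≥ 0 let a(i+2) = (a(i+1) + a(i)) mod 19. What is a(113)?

Computing terms: a(0) = 11, a(1) = 11, a(2) = 3, a(3) = 14, a(4) = 17, a(5) = 12, a(6) = 10, a(7) = 3, a(8) = 13, a(9) = 16, a(10) = 10, a(11) = 7, a(12) = 17, a(13) = 5, a(14) = 3, a(15) = 8, a(16) = 11, a(17) = 0, a(18) = 11, a(19) = 11.
The sequence repeats with period 18.
(113 - 0) mod 18 = 5, so a(113) = a(5) = 12.

12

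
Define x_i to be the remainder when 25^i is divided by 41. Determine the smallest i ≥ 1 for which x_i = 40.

Computing terms: x_0 = 1, x_1 = 25, x_2 = 10, x_3 = 4, x_4 = 18, x_5 = 40, x_6 = 16, x_7 = 31, x_8 = 37, x_9 = 23, x_{10} = 1.
The sequence repeats with period 10.
The value 40 first appears (with i ≥ 1) at x_5.

5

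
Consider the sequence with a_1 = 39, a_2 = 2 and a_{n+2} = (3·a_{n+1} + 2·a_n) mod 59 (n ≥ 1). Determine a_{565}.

45

Listing terms: a_1 = 39, a_2 = 2, a_3 = 25, a_4 = 20, a_5 = 51, a_6 = 16, a_7 = 32, a_8 = 10, a_9 = 35, a_{10} = 7, a_{11} = 32, a_{12} = 51, a_{13} = 40, a_{14} = 45, a_{15} = 38, a_{16} = 27, a_{17} = 39, a_{18} = 53, a_{19} = 1, a_{20} = 50, a_{21} = 34, a_{22} = 25, a_{23} = 25, a_{24} = 7, a_{25} = 12, a_{26} = 50, a_{27} = 56, a_{28} = 32, a_{29} = 31, a_{30} = 39, a_{31} = 2.
The sequence repeats with period 29.
So a_{565} = a_{1 + ((565-1) mod 29)} = a_{14} = 45.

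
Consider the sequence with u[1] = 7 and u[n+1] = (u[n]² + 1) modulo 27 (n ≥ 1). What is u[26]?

23

u[1] = 7; u[2] = 23; u[3] = 17; u[4] = 20; u[5] = 23.
Since u[5] = u[2] = 23, the sequence is eventually periodic: after a pre-period of length 1 it cycles with period 3.
For n ≥ 2, u[n] depends only on (n - 2) mod 3. (26 - 2) mod 3 = 0, so u[26] = u[2] = 23.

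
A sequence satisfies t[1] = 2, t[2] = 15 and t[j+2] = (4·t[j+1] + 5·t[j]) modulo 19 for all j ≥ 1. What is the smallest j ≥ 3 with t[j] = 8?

16

Listing terms: t[1] = 2, t[2] = 15, t[3] = 13, t[4] = 13, t[5] = 3, t[6] = 1, t[7] = 0, t[8] = 5, t[9] = 1, t[10] = 10, t[11] = 7, t[12] = 2, t[13] = 5, t[14] = 11, t[15] = 12, t[16] = 8, t[17] = 16, t[18] = 9, t[19] = 2, t[20] = 15.
The sequence repeats with period 18.
The value 8 first appears (with j ≥ 3) at t[16].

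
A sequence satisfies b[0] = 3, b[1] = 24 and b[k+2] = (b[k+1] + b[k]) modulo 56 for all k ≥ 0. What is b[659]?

37

Listing terms: b[0] = 3; b[1] = 24; b[2] = 27; b[3] = 51; b[4] = 22; b[5] = 17; b[6] = 39; b[7] = 0; b[8] = 39; b[9] = 39; b[10] = 22; b[11] = 5; b[12] = 27; b[13] = 32; b[14] = 3; b[15] = 35; b[16] = 38; b[17] = 17; b[18] = 55; b[19] = 16; b[20] = 15; b[21] = 31; b[22] = 46; b[23] = 21; b[24] = 11; b[25] = 32; b[26] = 43; b[27] = 19; b[28] = 6; b[29] = 25; b[30] = 31; b[31] = 0; b[32] = 31; b[33] = 31; b[34] = 6; b[35] = 37; b[36] = 43; b[37] = 24; b[38] = 11; b[39] = 35; b[40] = 46; b[41] = 25; b[42] = 15; b[43] = 40; b[44] = 55; b[45] = 39; b[46] = 38; b[47] = 21; b[48] = 3; b[49] = 24.
The sequence repeats with period 48.
(659 - 0) mod 48 = 35, so b[659] = b[35] = 37.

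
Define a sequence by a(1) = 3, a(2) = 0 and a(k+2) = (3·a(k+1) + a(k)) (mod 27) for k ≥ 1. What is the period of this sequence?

We have a(1) = 3, a(2) = 0, a(3) = 3, a(4) = 9, a(5) = 3, a(6) = 18, a(7) = 3, a(8) = 0.
The sequence repeats with period 6.

6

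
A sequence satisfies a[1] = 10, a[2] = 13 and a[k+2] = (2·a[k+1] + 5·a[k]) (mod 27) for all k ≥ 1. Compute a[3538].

10

Computing terms: a[1] = 10; a[2] = 13; a[3] = 22; a[4] = 1; a[5] = 4; a[6] = 13; a[7] = 19; a[8] = 22; a[9] = 4; a[10] = 10; a[11] = 13.
Since (a[10], a[11]) = (a[1], a[2]) = (10, 13) (two consecutive terms determine the rest), the sequence is periodic with period 9.
(3538 - 1) mod 9 = 0, so a[3538] = a[1] = 10.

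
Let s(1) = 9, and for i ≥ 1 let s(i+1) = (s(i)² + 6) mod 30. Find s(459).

15

s(1) = 9,  s(2) = 27,  s(3) = 15,  s(4) = 21,  s(5) = 27.
Since s(5) = s(2) = 27, the sequence is eventually periodic: after a pre-period of length 1 it cycles with period 3.
For i ≥ 2, s(i) depends only on (i - 2) mod 3. (459 - 2) mod 3 = 1, so s(459) = s(3) = 15.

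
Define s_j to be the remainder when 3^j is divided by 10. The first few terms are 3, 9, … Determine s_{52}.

1

We have s_1 = 3; s_2 = 9; s_3 = 7; s_4 = 1; s_5 = 3.
The sequence repeats with period 4.
So s_{52} = s_{1 + ((52-1) mod 4)} = s_4 = 1.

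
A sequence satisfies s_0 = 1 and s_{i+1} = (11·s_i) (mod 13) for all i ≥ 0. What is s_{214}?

s_0 = 1; s_1 = 11; s_2 = 4; s_3 = 5; s_4 = 3; s_5 = 7; s_6 = 12; s_7 = 2; s_8 = 9; s_9 = 8; s_{10} = 10; s_{11} = 6; s_{12} = 1.
The sequence repeats with period 12.
(214 - 0) mod 12 = 10, so s_{214} = s_{10} = 10.

10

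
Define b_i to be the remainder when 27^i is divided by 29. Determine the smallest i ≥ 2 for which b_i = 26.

5

We have b_1 = 27,  b_2 = 4,  b_3 = 21,  b_4 = 16,  b_5 = 26,  b_6 = 6,  b_7 = 17,  b_8 = 24,  b_9 = 10,  b_{10} = 9,  b_{11} = 11,  b_{12} = 7,  b_{13} = 15,  b_{14} = 28,  b_{15} = 2,  b_{16} = 25,  b_{17} = 8,  b_{18} = 13,  b_{19} = 3,  b_{20} = 23,  b_{21} = 12,  b_{22} = 5,  b_{23} = 19,  b_{24} = 20,  b_{25} = 18,  b_{26} = 22,  b_{27} = 14,  b_{28} = 1,  b_{29} = 27.
The sequence repeats with period 28.
The value 26 first appears (with i ≥ 2) at b_5.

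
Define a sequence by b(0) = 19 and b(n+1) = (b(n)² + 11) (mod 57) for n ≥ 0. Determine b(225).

b(0) = 19,  b(1) = 30,  b(2) = 56,  b(3) = 12,  b(4) = 41,  b(5) = 39,  b(6) = 50,  b(7) = 3,  b(8) = 20,  b(9) = 12.
Since b(9) = b(3) = 12, the sequence is eventually periodic: after a pre-period of length 3 it cycles with period 6.
For n ≥ 3, b(n) depends only on (n - 3) mod 6. (225 - 3) mod 6 = 0, so b(225) = b(3) = 12.

12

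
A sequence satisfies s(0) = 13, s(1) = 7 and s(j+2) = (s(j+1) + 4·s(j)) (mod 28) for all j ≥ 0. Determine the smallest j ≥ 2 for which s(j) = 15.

4

We have s(0) = 13,  s(1) = 7,  s(2) = 3,  s(3) = 3,  s(4) = 15,  s(5) = 27,  s(6) = 3,  s(7) = 27,  s(8) = 11,  s(9) = 7,  s(10) = 23,  s(11) = 23,  s(12) = 3,  s(13) = 11,  s(14) = 23,  s(15) = 11,  s(16) = 19,  s(17) = 7,  s(18) = 27,  s(19) = 27,  s(20) = 23,  s(21) = 19,  s(22) = 27,  s(23) = 19,  s(24) = 15,  s(25) = 7,  s(26) = 11,  s(27) = 11,  s(28) = 27,  s(29) = 15,  s(30) = 11,  s(31) = 15,  s(32) = 3,  s(33) = 7,  s(34) = 19,  s(35) = 19,  s(36) = 11,  s(37) = 3,  s(38) = 19,  s(39) = 3,  s(40) = 23,  s(41) = 7,  s(42) = 15,  s(43) = 15,  s(44) = 19,  s(45) = 23,  s(46) = 15,  s(47) = 23,  s(48) = 27,  s(49) = 7,  s(50) = 3.
Since (s(49), s(50)) = (s(1), s(2)) = (7, 3) (two consecutive terms determine the rest), the sequence is eventually periodic: after a pre-period of length 1 it cycles with period 48.
The value 15 first appears (with j ≥ 2) at s(4).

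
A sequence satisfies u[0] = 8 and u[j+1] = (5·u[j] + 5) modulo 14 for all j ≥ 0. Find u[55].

3

We have u[0] = 8,  u[1] = 3,  u[2] = 6,  u[3] = 7,  u[4] = 12,  u[5] = 9,  u[6] = 8.
Since u[6] = u[0] = 8, the sequence is periodic with period 6.
So u[55] = u[0 + ((55-0) mod 6)] = u[1] = 3.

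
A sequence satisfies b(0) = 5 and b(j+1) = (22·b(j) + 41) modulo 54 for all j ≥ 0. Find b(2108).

Computing terms: b(0) = 5; b(1) = 43; b(2) = 15; b(3) = 47; b(4) = 49; b(5) = 39; b(6) = 35; b(7) = 1; b(8) = 9; b(9) = 23; b(10) = 7; b(11) = 33; b(12) = 11; b(13) = 13; b(14) = 3; b(15) = 53; b(16) = 19; b(17) = 27; b(18) = 41; b(19) = 25; b(20) = 51; b(21) = 29; b(22) = 31; b(23) = 21; b(24) = 17; b(25) = 37; b(26) = 45; b(27) = 5.
The sequence repeats with period 27.
So b(2108) = b(0 + ((2108-0) mod 27)) = b(2) = 15.

15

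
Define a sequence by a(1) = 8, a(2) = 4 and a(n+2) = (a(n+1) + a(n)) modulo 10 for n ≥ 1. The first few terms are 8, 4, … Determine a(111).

2

Computing terms: a(1) = 8, a(2) = 4, a(3) = 2, a(4) = 6, a(5) = 8, a(6) = 4.
The sequence repeats with period 4.
(111 - 1) mod 4 = 2, so a(111) = a(3) = 2.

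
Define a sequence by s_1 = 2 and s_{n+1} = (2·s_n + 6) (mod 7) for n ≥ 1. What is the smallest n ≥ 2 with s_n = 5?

We have s_1 = 2; s_2 = 3; s_3 = 5; s_4 = 2.
The sequence repeats with period 3.
The value 5 first appears (with n ≥ 2) at s_3.

3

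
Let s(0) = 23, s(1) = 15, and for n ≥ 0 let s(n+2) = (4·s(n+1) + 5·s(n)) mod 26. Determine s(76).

23

s(0) = 23, s(1) = 15, s(2) = 19, s(3) = 21, s(4) = 23, s(5) = 15.
The sequence repeats with period 4.
So s(76) = s(0 + ((76-0) mod 4)) = s(0) = 23.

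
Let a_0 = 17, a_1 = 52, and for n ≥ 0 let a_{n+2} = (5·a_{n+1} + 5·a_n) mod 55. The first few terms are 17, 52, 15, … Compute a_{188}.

We have a_0 = 17,  a_1 = 52,  a_2 = 15,  a_3 = 5,  a_4 = 45,  a_5 = 30,  a_6 = 45,  a_7 = 45,  a_8 = 10,  a_9 = 0,  a_{10} = 50,  a_{11} = 30,  a_{12} = 15,  a_{13} = 5.
Since (a_{12}, a_{13}) = (a_2, a_3) = (15, 5) (two consecutive terms determine the rest), the sequence is eventually periodic: after a pre-period of length 2 it cycles with period 10.
For n ≥ 2, a_n depends only on (n - 2) mod 10. (188 - 2) mod 10 = 6, so a_{188} = a_8 = 10.

10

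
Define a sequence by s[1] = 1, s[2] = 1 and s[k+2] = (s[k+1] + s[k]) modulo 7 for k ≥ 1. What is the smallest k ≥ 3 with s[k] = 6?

s[1] = 1, s[2] = 1, s[3] = 2, s[4] = 3, s[5] = 5, s[6] = 1, s[7] = 6, s[8] = 0, s[9] = 6, s[10] = 6, s[11] = 5, s[12] = 4, s[13] = 2, s[14] = 6, s[15] = 1, s[16] = 0, s[17] = 1, s[18] = 1.
The sequence repeats with period 16.
The value 6 first appears (with k ≥ 3) at s[7].

7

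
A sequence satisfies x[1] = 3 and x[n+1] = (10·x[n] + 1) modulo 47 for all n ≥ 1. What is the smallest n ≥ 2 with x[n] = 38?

Computing terms: x[1] = 3,  x[2] = 31,  x[3] = 29,  x[4] = 9,  x[5] = 44,  x[6] = 18,  x[7] = 40,  x[8] = 25,  x[9] = 16,  x[10] = 20,  x[11] = 13,  x[12] = 37,  x[13] = 42,  x[14] = 45,  x[15] = 28,  x[16] = 46,  x[17] = 38,  x[18] = 5,  x[19] = 4,  x[20] = 41,  x[21] = 35,  x[22] = 22,  x[23] = 33,  x[24] = 2,  x[25] = 21,  x[26] = 23,  x[27] = 43,  x[28] = 8,  x[29] = 34,  x[30] = 12,  x[31] = 27,  x[32] = 36,  x[33] = 32,  x[34] = 39,  x[35] = 15,  x[36] = 10,  x[37] = 7,  x[38] = 24,  x[39] = 6,  x[40] = 14,  x[41] = 0,  x[42] = 1,  x[43] = 11,  x[44] = 17,  x[45] = 30,  x[46] = 19,  x[47] = 3.
Since x[47] = x[1] = 3, the sequence is periodic with period 46.
The value 38 first appears (with n ≥ 2) at x[17].

17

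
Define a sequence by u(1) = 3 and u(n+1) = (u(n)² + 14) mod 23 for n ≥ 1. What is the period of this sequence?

We have u(1) = 3,  u(2) = 0,  u(3) = 14,  u(4) = 3.
The sequence repeats with period 3.

3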